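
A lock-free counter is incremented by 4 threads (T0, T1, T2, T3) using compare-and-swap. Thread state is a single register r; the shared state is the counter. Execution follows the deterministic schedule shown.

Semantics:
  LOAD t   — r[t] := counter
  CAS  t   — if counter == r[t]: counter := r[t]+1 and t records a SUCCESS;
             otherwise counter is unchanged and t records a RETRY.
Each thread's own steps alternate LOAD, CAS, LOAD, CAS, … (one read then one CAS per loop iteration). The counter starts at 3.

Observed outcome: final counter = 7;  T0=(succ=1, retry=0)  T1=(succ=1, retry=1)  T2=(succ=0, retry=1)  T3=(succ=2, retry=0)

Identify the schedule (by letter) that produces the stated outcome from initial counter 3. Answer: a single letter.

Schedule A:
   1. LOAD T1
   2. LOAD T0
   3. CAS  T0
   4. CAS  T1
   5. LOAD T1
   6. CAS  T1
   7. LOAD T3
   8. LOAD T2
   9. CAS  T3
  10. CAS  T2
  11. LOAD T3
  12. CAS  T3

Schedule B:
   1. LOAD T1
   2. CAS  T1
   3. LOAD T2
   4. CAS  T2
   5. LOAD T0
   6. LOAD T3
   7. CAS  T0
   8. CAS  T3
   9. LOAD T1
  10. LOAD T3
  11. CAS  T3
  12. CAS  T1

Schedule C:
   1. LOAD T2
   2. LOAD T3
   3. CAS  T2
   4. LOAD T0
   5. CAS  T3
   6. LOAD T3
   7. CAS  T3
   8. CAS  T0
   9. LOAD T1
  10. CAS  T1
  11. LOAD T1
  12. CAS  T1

A

Simulating candidate A:
1. LOAD T1 → mem=3 r[T1]=3 [LOAD]
2. LOAD T0 → mem=3 r[T0]=3 [LOAD]
3. CAS T0 → mem=4 r[T0]=3 [OK]
4. CAS T1 → mem=4 r[T1]=3 [RETRY]
5. LOAD T1 → mem=4 r[T1]=4 [LOAD]
6. CAS T1 → mem=5 r[T1]=4 [OK]
7. LOAD T3 → mem=5 r[T3]=5 [LOAD]
8. LOAD T2 → mem=5 r[T2]=5 [LOAD]
9. CAS T3 → mem=6 r[T3]=5 [OK]
10. CAS T2 → mem=6 r[T2]=5 [RETRY]
11. LOAD T3 → mem=6 r[T3]=6 [LOAD]
12. CAS T3 → mem=7 r[T3]=6 [OK]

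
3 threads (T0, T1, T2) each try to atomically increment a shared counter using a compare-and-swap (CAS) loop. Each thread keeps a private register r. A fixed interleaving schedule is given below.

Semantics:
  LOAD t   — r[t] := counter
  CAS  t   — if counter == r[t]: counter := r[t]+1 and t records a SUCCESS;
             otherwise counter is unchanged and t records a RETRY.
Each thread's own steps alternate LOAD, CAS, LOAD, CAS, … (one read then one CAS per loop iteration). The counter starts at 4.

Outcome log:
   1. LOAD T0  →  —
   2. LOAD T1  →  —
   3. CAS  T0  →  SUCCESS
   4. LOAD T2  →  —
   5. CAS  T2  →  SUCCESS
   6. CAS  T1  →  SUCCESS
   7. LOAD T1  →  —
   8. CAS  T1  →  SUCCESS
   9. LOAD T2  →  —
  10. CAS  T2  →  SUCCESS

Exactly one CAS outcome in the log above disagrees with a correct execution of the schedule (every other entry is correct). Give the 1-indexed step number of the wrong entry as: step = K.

Correct run:
T0 LOAD — after: cnt=4, r=4 — load
T1 LOAD — after: cnt=4, r=4 — load
T0 CAS — after: cnt=5, r=4 — ok
T2 LOAD — after: cnt=5, r=5 — load
T2 CAS — after: cnt=6, r=5 — ok
T1 CAS — after: cnt=6, r=4 — retry
T1 LOAD — after: cnt=6, r=6 — load
T1 CAS — after: cnt=7, r=6 — ok
T2 LOAD — after: cnt=7, r=7 — load
T2 CAS — after: cnt=8, r=7 — ok
Flip is step 6.

step = 6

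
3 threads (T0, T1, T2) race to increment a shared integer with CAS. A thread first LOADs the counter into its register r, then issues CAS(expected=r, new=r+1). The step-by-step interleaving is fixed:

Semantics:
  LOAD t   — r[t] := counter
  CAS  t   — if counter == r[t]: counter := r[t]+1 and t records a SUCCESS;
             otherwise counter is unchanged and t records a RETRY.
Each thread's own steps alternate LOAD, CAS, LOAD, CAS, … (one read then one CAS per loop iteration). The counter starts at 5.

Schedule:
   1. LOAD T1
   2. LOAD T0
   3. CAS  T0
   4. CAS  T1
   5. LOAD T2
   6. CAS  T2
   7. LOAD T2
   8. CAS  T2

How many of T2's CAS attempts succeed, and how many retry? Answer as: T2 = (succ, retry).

T2 = (2, 0)

#1 T1 reads 5
#2 T0 reads 5
#3 T0 CAS(5→6) writes; counter now 6
#4 T1 CAS(5→6) fails; counter now 6
#5 T2 reads 6
#6 T2 CAS(6→7) writes; counter now 7
#7 T2 reads 7
#8 T2 CAS(7→8) writes; counter now 8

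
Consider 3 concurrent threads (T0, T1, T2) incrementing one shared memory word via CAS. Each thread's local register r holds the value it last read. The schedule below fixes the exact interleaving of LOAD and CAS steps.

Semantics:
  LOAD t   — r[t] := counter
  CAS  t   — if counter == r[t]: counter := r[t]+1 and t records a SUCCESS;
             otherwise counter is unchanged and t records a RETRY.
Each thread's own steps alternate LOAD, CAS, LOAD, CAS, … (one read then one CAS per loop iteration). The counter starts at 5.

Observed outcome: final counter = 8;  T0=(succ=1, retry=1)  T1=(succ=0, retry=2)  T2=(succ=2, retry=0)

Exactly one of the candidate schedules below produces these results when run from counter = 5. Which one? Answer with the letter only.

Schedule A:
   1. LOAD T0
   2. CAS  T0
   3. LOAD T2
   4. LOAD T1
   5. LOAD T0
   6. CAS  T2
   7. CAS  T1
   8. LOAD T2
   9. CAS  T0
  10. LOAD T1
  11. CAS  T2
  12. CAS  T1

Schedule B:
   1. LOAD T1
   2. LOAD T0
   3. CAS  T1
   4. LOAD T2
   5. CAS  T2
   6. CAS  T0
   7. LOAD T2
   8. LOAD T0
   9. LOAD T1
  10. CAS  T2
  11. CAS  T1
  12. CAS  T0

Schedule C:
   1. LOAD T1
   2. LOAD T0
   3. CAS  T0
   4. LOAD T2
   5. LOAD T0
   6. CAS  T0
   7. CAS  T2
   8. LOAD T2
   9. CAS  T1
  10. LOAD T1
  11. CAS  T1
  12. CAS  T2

A

Tracing schedule A:
[1] T0.load  rd  (counter 5, T0.r 5)
[2] T0.cas  hit  (counter 6, T0.r 5)
[3] T2.load  rd  (counter 6, T2.r 6)
[4] T1.load  rd  (counter 6, T1.r 6)
[5] T0.load  rd  (counter 6, T0.r 6)
[6] T2.cas  hit  (counter 7, T2.r 6)
[7] T1.cas  miss  (counter 7, T1.r 6)
[8] T2.load  rd  (counter 7, T2.r 7)
[9] T0.cas  miss  (counter 7, T0.r 6)
[10] T1.load  rd  (counter 7, T1.r 7)
[11] T2.cas  hit  (counter 8, T2.r 7)
[12] T1.cas  miss  (counter 8, T1.r 7)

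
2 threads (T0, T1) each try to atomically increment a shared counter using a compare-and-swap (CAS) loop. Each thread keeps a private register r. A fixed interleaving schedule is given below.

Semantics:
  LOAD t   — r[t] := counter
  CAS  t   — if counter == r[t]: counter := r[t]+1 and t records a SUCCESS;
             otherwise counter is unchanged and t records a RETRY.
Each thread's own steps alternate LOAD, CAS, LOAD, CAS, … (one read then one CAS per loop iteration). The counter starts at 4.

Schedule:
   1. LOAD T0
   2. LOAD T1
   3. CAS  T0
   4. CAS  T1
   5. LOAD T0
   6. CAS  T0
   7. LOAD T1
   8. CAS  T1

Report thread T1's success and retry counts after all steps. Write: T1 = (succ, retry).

T1 = (1, 1)

step 1: T0 LOAD ⇒ load; ctr=4 reg=4
step 2: T1 LOAD ⇒ load; ctr=4 reg=4
step 3: T0 CAS ⇒ ok; ctr=5 reg=4
step 4: T1 CAS ⇒ retry; ctr=5 reg=4
step 5: T0 LOAD ⇒ load; ctr=5 reg=5
step 6: T0 CAS ⇒ ok; ctr=6 reg=5
step 7: T1 LOAD ⇒ load; ctr=6 reg=6
step 8: T1 CAS ⇒ ok; ctr=7 reg=6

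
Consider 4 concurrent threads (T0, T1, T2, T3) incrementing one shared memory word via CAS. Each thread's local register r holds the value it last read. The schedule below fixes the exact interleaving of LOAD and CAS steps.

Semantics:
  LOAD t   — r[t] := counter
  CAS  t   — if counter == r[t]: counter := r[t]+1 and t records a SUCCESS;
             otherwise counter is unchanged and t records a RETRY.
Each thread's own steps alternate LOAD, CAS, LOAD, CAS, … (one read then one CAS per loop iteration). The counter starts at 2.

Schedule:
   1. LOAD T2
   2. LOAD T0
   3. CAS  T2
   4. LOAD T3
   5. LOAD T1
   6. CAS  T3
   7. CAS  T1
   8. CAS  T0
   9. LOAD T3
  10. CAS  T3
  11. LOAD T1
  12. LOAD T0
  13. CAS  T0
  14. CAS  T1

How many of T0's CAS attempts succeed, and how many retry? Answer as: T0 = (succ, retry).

   1) LOAD T2:  M=2  r_T2=2
   2) LOAD T0:  M=2  r_T0=2
   3) CAS  T2:  M=3  r_T2=2 ✓
   4) LOAD T3:  M=3  r_T3=3
   5) LOAD T1:  M=3  r_T1=3
   6) CAS  T3:  M=4  r_T3=3 ✓
   7) CAS  T1:  M=4  r_T1=3 ✗
   8) CAS  T0:  M=4  r_T0=2 ✗
   9) LOAD T3:  M=4  r_T3=4
  10) CAS  T3:  M=5  r_T3=4 ✓
  11) LOAD T1:  M=5  r_T1=5
  12) LOAD T0:  M=5  r_T0=5
  13) CAS  T0:  M=6  r_T0=5 ✓
  14) CAS  T1:  M=6  r_T1=5 ✗

T0 = (1, 1)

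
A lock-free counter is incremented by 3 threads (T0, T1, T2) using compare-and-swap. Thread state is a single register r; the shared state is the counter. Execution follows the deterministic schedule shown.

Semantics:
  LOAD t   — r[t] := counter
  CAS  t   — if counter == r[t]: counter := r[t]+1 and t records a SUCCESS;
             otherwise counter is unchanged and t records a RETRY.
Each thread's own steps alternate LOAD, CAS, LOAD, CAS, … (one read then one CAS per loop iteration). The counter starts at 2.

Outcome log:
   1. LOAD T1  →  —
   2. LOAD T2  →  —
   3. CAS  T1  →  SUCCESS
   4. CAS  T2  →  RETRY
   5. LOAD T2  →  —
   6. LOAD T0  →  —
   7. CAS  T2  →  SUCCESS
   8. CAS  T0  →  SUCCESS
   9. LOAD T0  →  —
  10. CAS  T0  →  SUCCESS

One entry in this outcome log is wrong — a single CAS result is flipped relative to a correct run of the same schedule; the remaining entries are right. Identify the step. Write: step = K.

Reference trace:
[1] T1.load  rd  (counter 2, T1.r 2)
[2] T2.load  rd  (counter 2, T2.r 2)
[3] T1.cas  hit  (counter 3, T1.r 2)
[4] T2.cas  miss  (counter 3, T2.r 2)
[5] T2.load  rd  (counter 3, T2.r 3)
[6] T0.load  rd  (counter 3, T0.r 3)
[7] T2.cas  hit  (counter 4, T2.r 3)
[8] T0.cas  miss  (counter 4, T0.r 3)
[9] T0.load  rd  (counter 4, T0.r 4)
[10] T0.cas  hit  (counter 5, T0.r 4)
Mismatch at 8.

step = 8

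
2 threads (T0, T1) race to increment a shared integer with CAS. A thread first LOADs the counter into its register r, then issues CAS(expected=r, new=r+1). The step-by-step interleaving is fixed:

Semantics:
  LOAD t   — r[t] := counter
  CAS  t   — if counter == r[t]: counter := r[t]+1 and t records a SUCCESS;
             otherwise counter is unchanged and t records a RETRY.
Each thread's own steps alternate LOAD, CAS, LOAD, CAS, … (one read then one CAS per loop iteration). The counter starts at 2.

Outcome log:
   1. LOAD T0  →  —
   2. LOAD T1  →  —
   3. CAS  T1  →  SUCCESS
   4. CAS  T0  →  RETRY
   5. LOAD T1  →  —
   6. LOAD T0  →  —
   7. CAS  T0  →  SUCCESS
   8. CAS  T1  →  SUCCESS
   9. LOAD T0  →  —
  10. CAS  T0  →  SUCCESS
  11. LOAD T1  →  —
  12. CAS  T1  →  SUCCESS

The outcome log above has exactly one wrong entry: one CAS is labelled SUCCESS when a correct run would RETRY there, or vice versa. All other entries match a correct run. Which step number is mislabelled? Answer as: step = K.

Re-executing:
T0 LOAD — after: cnt=2, r=2 — load
T1 LOAD — after: cnt=2, r=2 — load
T1 CAS — after: cnt=3, r=2 — ok
T0 CAS — after: cnt=3, r=2 — retry
T1 LOAD — after: cnt=3, r=3 — load
T0 LOAD — after: cnt=3, r=3 — load
T0 CAS — after: cnt=4, r=3 — ok
T1 CAS — after: cnt=4, r=3 — retry
T0 LOAD — after: cnt=4, r=4 — load
T0 CAS — after: cnt=5, r=4 — ok
T1 LOAD — after: cnt=5, r=5 — load
T1 CAS — after: cnt=6, r=5 — ok
Flip is step 8.

step = 8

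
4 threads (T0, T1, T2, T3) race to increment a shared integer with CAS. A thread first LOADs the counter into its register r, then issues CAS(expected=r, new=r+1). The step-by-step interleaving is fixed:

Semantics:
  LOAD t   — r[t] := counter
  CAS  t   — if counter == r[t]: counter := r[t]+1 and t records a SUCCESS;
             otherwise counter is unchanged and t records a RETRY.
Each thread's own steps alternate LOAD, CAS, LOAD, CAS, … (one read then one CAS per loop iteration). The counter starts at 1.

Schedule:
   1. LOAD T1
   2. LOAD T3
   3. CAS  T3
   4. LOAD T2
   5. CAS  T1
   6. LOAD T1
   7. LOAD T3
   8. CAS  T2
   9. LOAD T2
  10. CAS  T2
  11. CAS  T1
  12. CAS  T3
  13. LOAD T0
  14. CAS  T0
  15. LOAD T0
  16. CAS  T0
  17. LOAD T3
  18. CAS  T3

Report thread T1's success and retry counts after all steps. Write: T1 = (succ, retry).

[1] T1.load  rd  (counter 1, T1.r 1)
[2] T3.load  rd  (counter 1, T3.r 1)
[3] T3.cas  hit  (counter 2, T3.r 1)
[4] T2.load  rd  (counter 2, T2.r 2)
[5] T1.cas  miss  (counter 2, T1.r 1)
[6] T1.load  rd  (counter 2, T1.r 2)
[7] T3.load  rd  (counter 2, T3.r 2)
[8] T2.cas  hit  (counter 3, T2.r 2)
[9] T2.load  rd  (counter 3, T2.r 3)
[10] T2.cas  hit  (counter 4, T2.r 3)
[11] T1.cas  miss  (counter 4, T1.r 2)
[12] T3.cas  miss  (counter 4, T3.r 2)
[13] T0.load  rd  (counter 4, T0.r 4)
[14] T0.cas  hit  (counter 5, T0.r 4)
[15] T0.load  rd  (counter 5, T0.r 5)
[16] T0.cas  hit  (counter 6, T0.r 5)
[17] T3.load  rd  (counter 6, T3.r 6)
[18] T3.cas  hit  (counter 7, T3.r 6)

T1 = (0, 2)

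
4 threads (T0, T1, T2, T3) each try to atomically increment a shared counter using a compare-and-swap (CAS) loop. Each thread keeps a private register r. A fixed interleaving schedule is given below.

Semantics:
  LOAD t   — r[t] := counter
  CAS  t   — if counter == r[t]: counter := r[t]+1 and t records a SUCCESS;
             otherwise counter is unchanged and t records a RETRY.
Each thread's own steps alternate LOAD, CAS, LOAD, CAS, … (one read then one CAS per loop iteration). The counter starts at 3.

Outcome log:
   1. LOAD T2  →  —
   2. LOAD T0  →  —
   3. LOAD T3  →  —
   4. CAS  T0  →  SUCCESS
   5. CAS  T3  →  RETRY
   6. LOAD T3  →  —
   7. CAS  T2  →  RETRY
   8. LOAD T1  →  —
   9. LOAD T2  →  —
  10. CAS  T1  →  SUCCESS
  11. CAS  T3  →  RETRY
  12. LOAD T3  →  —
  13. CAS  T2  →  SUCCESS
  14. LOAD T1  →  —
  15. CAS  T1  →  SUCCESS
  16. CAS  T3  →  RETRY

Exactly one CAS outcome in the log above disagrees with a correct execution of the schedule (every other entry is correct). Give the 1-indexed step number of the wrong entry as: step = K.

Re-executing:
#1 T2 reads 3
#2 T0 reads 3
#3 T3 reads 3
#4 T0 CAS(3→4) writes; counter now 4
#5 T3 CAS(3→4) fails; counter now 4
#6 T3 reads 4
#7 T2 CAS(3→4) fails; counter now 4
#8 T1 reads 4
#9 T2 reads 4
#10 T1 CAS(4→5) writes; counter now 5
#11 T3 CAS(4→5) fails; counter now 5
#12 T3 reads 5
#13 T2 CAS(4→5) fails; counter now 5
#14 T1 reads 5
#15 T1 CAS(5→6) writes; counter now 6
#16 T3 CAS(5→6) fails; counter now 6
Mismatch at 13.

step = 13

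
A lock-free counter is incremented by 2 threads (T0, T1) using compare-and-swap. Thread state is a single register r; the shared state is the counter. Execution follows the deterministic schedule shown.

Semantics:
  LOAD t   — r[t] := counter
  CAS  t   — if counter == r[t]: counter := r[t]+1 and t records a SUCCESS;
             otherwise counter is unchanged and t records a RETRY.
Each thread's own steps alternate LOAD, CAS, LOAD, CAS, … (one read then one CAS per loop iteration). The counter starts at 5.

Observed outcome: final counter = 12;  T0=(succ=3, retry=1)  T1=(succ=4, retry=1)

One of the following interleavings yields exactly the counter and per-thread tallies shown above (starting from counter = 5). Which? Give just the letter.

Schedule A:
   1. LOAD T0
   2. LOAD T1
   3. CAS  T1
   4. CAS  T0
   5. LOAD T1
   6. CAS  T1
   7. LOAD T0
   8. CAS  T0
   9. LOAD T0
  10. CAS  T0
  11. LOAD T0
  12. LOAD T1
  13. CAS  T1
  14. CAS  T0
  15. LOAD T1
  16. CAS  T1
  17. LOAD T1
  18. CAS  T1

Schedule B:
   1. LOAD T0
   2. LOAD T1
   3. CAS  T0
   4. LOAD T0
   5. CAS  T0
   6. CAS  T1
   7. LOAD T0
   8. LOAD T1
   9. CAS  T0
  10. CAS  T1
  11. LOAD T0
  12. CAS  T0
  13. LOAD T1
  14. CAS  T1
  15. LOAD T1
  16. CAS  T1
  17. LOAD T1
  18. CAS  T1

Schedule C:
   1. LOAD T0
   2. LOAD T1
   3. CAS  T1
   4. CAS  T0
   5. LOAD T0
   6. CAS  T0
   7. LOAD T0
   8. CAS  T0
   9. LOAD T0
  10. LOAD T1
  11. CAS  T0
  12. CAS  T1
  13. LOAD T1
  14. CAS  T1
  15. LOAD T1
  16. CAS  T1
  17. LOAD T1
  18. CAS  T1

C

Simulating candidate C:
T0 LOAD — after: cnt=5, r=5 — load
T1 LOAD — after: cnt=5, r=5 — load
T1 CAS — after: cnt=6, r=5 — ok
T0 CAS — after: cnt=6, r=5 — retry
T0 LOAD — after: cnt=6, r=6 — load
T0 CAS — after: cnt=7, r=6 — ok
T0 LOAD — after: cnt=7, r=7 — load
T0 CAS — after: cnt=8, r=7 — ok
T0 LOAD — after: cnt=8, r=8 — load
T1 LOAD — after: cnt=8, r=8 — load
T0 CAS — after: cnt=9, r=8 — ok
T1 CAS — after: cnt=9, r=8 — retry
T1 LOAD — after: cnt=9, r=9 — load
T1 CAS — after: cnt=10, r=9 — ok
T1 LOAD — after: cnt=10, r=10 — load
T1 CAS — after: cnt=11, r=10 — ok
T1 LOAD — after: cnt=11, r=11 — load
T1 CAS — after: cnt=12, r=11 — ok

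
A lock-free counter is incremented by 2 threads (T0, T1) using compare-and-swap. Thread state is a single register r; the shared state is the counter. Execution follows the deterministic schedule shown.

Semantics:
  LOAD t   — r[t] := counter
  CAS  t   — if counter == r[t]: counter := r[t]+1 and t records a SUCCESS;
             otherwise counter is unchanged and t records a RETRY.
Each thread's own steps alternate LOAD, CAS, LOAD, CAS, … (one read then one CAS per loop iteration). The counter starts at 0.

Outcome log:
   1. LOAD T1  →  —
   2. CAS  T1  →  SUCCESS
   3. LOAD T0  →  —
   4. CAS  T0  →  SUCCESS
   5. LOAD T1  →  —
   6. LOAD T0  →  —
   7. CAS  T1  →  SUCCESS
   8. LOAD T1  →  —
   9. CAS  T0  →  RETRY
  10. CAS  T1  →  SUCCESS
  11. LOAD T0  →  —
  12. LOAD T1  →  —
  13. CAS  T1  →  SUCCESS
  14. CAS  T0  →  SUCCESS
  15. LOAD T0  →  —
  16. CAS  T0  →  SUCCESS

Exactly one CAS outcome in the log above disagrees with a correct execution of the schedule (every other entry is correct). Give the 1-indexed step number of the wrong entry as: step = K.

Re-executing:
T1 LOAD — after: cnt=0, r=0 — load
T1 CAS — after: cnt=1, r=0 — ok
T0 LOAD — after: cnt=1, r=1 — load
T0 CAS — after: cnt=2, r=1 — ok
T1 LOAD — after: cnt=2, r=2 — load
T0 LOAD — after: cnt=2, r=2 — load
T1 CAS — after: cnt=3, r=2 — ok
T1 LOAD — after: cnt=3, r=3 — load
T0 CAS — after: cnt=3, r=2 — retry
T1 CAS — after: cnt=4, r=3 — ok
T0 LOAD — after: cnt=4, r=4 — load
T1 LOAD — after: cnt=4, r=4 — load
T1 CAS — after: cnt=5, r=4 — ok
T0 CAS — after: cnt=5, r=4 — retry
T0 LOAD — after: cnt=5, r=5 — load
T0 CAS — after: cnt=6, r=5 — ok
Log disagrees first at step 14.

step = 14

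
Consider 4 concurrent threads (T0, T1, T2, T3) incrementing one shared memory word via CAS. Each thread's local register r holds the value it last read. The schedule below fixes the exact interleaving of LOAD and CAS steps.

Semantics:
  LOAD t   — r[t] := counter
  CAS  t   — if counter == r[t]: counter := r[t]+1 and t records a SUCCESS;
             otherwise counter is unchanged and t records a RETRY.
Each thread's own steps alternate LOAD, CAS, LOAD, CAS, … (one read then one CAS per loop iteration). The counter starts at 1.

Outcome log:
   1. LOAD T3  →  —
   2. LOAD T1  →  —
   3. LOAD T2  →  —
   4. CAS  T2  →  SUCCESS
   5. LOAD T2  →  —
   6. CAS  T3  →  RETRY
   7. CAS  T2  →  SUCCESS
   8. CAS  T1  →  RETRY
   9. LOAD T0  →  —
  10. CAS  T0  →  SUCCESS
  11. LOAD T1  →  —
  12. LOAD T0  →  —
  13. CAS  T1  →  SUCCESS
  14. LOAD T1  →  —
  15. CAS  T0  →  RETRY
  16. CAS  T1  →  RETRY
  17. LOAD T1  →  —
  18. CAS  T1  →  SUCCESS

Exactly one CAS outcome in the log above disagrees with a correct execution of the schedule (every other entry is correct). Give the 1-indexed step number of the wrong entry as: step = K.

step = 16

Reference trace:
   1) LOAD T3:  M=1  r_T3=1
   2) LOAD T1:  M=1  r_T1=1
   3) LOAD T2:  M=1  r_T2=1
   4) CAS  T2:  M=2  r_T2=1 ✓
   5) LOAD T2:  M=2  r_T2=2
   6) CAS  T3:  M=2  r_T3=1 ✗
   7) CAS  T2:  M=3  r_T2=2 ✓
   8) CAS  T1:  M=3  r_T1=1 ✗
   9) LOAD T0:  M=3  r_T0=3
  10) CAS  T0:  M=4  r_T0=3 ✓
  11) LOAD T1:  M=4  r_T1=4
  12) LOAD T0:  M=4  r_T0=4
  13) CAS  T1:  M=5  r_T1=4 ✓
  14) LOAD T1:  M=5  r_T1=5
  15) CAS  T0:  M=5  r_T0=4 ✗
  16) CAS  T1:  M=6  r_T1=5 ✓
  17) LOAD T1:  M=6  r_T1=6
  18) CAS  T1:  M=7  r_T1=6 ✓
Log disagrees first at step 16.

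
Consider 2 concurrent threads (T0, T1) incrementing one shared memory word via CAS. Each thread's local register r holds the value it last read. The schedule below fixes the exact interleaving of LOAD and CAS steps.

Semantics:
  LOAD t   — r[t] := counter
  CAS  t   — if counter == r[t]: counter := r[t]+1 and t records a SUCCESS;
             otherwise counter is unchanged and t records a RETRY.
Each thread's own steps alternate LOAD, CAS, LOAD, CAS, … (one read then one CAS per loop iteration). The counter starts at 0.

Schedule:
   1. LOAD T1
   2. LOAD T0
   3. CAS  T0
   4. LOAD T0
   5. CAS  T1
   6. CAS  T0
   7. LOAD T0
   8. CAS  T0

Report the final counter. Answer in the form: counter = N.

counter = 3

   1) LOAD T1:  M=0  r_T1=0
   2) LOAD T0:  M=0  r_T0=0
   3) CAS  T0:  M=1  r_T0=0 ✓
   4) LOAD T0:  M=1  r_T0=1
   5) CAS  T1:  M=1  r_T1=0 ✗
   6) CAS  T0:  M=2  r_T0=1 ✓
   7) LOAD T0:  M=2  r_T0=2
   8) CAS  T0:  M=3  r_T0=2 ✓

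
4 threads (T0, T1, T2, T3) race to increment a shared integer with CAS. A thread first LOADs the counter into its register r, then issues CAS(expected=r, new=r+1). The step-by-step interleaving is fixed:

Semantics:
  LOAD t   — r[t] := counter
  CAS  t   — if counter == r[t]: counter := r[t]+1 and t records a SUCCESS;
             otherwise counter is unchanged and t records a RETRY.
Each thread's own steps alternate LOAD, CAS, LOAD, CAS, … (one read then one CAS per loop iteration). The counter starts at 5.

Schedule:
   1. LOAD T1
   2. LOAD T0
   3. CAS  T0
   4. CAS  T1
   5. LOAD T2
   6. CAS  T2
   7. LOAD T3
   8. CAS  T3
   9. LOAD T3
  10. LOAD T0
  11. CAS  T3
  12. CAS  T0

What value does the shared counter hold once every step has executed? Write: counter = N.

1. LOAD T1 → mem=5 r[T1]=5 [LOAD]
2. LOAD T0 → mem=5 r[T0]=5 [LOAD]
3. CAS T0 → mem=6 r[T0]=5 [OK]
4. CAS T1 → mem=6 r[T1]=5 [RETRY]
5. LOAD T2 → mem=6 r[T2]=6 [LOAD]
6. CAS T2 → mem=7 r[T2]=6 [OK]
7. LOAD T3 → mem=7 r[T3]=7 [LOAD]
8. CAS T3 → mem=8 r[T3]=7 [OK]
9. LOAD T3 → mem=8 r[T3]=8 [LOAD]
10. LOAD T0 → mem=8 r[T0]=8 [LOAD]
11. CAS T3 → mem=9 r[T3]=8 [OK]
12. CAS T0 → mem=9 r[T0]=8 [RETRY]

counter = 9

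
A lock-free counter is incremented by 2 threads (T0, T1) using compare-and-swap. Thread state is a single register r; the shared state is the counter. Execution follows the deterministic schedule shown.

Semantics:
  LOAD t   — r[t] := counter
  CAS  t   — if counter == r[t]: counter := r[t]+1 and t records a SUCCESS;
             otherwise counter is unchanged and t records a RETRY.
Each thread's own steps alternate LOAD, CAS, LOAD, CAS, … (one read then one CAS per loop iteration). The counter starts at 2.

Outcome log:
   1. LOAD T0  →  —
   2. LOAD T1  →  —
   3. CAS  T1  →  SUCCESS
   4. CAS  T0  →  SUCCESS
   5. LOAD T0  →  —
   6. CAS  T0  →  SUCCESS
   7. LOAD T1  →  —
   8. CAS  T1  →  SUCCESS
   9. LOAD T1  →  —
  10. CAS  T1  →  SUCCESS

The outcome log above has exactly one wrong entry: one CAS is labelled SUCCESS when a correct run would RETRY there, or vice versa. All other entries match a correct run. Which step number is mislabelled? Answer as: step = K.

step = 4

Reference trace:
step 1: T0 LOAD ⇒ load; ctr=2 reg=2
step 2: T1 LOAD ⇒ load; ctr=2 reg=2
step 3: T1 CAS ⇒ ok; ctr=3 reg=2
step 4: T0 CAS ⇒ retry; ctr=3 reg=2
step 5: T0 LOAD ⇒ load; ctr=3 reg=3
step 6: T0 CAS ⇒ ok; ctr=4 reg=3
step 7: T1 LOAD ⇒ load; ctr=4 reg=4
step 8: T1 CAS ⇒ ok; ctr=5 reg=4
step 9: T1 LOAD ⇒ load; ctr=5 reg=5
step 10: T1 CAS ⇒ ok; ctr=6 reg=5
Log disagrees first at step 4.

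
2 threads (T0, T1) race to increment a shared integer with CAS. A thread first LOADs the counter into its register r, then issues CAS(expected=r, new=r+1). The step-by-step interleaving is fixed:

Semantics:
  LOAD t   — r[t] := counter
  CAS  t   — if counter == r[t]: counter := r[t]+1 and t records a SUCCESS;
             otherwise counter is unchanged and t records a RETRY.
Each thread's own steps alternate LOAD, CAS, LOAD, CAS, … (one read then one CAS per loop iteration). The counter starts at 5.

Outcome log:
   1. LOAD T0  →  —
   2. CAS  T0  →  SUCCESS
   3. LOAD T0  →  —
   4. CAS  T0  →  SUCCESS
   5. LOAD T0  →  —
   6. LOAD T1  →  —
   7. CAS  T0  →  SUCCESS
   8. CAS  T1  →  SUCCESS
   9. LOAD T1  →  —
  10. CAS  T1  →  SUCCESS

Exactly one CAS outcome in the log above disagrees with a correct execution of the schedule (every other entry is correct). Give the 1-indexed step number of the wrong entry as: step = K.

step = 8

Reference trace:
T0 LOAD — after: cnt=5, r=5 — load
T0 CAS — after: cnt=6, r=5 — ok
T0 LOAD — after: cnt=6, r=6 — load
T0 CAS — after: cnt=7, r=6 — ok
T0 LOAD — after: cnt=7, r=7 — load
T1 LOAD — after: cnt=7, r=7 — load
T0 CAS — after: cnt=8, r=7 — ok
T1 CAS — after: cnt=8, r=7 — retry
T1 LOAD — after: cnt=8, r=8 — load
T1 CAS — after: cnt=9, r=8 — ok
Flip is step 8.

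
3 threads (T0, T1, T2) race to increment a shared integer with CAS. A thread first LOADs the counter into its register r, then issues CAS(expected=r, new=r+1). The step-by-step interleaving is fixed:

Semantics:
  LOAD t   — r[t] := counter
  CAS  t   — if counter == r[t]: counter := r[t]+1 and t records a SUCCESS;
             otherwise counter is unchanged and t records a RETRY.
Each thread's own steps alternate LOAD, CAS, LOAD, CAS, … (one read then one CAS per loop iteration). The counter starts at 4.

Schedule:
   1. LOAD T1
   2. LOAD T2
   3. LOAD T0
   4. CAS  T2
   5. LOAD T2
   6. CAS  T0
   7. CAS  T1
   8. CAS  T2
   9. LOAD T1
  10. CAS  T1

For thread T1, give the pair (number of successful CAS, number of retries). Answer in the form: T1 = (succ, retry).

T1 LOAD — after: cnt=4, r=4 — load
T2 LOAD — after: cnt=4, r=4 — load
T0 LOAD — after: cnt=4, r=4 — load
T2 CAS — after: cnt=5, r=4 — ok
T2 LOAD — after: cnt=5, r=5 — load
T0 CAS — after: cnt=5, r=4 — retry
T1 CAS — after: cnt=5, r=4 — retry
T2 CAS — after: cnt=6, r=5 — ok
T1 LOAD — after: cnt=6, r=6 — load
T1 CAS — after: cnt=7, r=6 — ok

T1 = (1, 1)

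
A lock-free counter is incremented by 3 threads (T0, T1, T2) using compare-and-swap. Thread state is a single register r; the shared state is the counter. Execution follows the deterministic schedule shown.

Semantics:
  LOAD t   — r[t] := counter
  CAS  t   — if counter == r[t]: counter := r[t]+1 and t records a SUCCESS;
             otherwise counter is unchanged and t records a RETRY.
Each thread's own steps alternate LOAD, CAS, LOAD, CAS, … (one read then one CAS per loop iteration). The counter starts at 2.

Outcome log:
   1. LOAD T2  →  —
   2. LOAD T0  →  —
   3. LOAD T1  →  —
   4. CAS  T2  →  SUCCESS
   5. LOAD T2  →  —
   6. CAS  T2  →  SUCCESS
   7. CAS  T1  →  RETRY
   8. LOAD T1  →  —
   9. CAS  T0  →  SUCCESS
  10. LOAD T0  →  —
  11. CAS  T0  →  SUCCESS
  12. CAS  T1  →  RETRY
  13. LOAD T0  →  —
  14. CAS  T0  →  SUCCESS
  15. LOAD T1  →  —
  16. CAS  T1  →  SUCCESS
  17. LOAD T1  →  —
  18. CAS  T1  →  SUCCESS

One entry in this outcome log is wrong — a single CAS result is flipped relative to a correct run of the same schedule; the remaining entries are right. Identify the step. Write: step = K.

step = 9

Correct run:
[1] T2.load  rd  (counter 2, T2.r 2)
[2] T0.load  rd  (counter 2, T0.r 2)
[3] T1.load  rd  (counter 2, T1.r 2)
[4] T2.cas  hit  (counter 3, T2.r 2)
[5] T2.load  rd  (counter 3, T2.r 3)
[6] T2.cas  hit  (counter 4, T2.r 3)
[7] T1.cas  miss  (counter 4, T1.r 2)
[8] T1.load  rd  (counter 4, T1.r 4)
[9] T0.cas  miss  (counter 4, T0.r 2)
[10] T0.load  rd  (counter 4, T0.r 4)
[11] T0.cas  hit  (counter 5, T0.r 4)
[12] T1.cas  miss  (counter 5, T1.r 4)
[13] T0.load  rd  (counter 5, T0.r 5)
[14] T0.cas  hit  (counter 6, T0.r 5)
[15] T1.load  rd  (counter 6, T1.r 6)
[16] T1.cas  hit  (counter 7, T1.r 6)
[17] T1.load  rd  (counter 7, T1.r 7)
[18] T1.cas  hit  (counter 8, T1.r 7)
Mismatch at 9.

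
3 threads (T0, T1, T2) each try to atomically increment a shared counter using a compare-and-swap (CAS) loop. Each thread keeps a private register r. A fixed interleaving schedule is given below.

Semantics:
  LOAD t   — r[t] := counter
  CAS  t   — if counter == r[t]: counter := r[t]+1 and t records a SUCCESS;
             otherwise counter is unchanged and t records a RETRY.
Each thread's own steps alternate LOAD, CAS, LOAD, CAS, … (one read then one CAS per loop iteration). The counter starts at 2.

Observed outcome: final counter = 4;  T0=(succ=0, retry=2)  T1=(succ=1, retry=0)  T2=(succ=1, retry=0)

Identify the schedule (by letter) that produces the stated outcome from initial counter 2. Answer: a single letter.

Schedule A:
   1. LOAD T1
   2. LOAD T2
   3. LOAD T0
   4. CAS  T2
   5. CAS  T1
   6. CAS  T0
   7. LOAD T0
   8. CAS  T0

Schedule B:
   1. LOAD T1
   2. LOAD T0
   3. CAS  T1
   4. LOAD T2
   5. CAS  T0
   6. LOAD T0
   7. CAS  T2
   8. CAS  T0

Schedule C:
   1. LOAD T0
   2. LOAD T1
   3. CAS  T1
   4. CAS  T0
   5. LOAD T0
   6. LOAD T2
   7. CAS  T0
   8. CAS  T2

Simulating candidate B:
   1) LOAD T1:  M=2  r_T1=2
   2) LOAD T0:  M=2  r_T0=2
   3) CAS  T1:  M=3  r_T1=2 ✓
   4) LOAD T2:  M=3  r_T2=3
   5) CAS  T0:  M=3  r_T0=2 ✗
   6) LOAD T0:  M=3  r_T0=3
   7) CAS  T2:  M=4  r_T2=3 ✓
   8) CAS  T0:  M=4  r_T0=3 ✗

B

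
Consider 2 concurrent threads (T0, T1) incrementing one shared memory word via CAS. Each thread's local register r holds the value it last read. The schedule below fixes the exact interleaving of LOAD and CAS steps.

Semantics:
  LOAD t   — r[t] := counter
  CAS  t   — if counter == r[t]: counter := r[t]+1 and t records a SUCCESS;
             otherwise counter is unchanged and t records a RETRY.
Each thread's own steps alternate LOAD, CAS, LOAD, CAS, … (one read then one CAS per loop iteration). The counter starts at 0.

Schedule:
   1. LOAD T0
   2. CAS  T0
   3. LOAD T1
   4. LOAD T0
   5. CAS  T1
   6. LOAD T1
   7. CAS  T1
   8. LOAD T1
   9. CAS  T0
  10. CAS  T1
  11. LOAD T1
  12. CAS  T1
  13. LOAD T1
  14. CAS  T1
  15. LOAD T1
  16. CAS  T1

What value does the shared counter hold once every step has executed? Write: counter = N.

counter = 7

T0 LOAD — after: cnt=0, r=0 — load
T0 CAS — after: cnt=1, r=0 — ok
T1 LOAD — after: cnt=1, r=1 — load
T0 LOAD — after: cnt=1, r=1 — load
T1 CAS — after: cnt=2, r=1 — ok
T1 LOAD — after: cnt=2, r=2 — load
T1 CAS — after: cnt=3, r=2 — ok
T1 LOAD — after: cnt=3, r=3 — load
T0 CAS — after: cnt=3, r=1 — retry
T1 CAS — after: cnt=4, r=3 — ok
T1 LOAD — after: cnt=4, r=4 — load
T1 CAS — after: cnt=5, r=4 — ok
T1 LOAD — after: cnt=5, r=5 — load
T1 CAS — after: cnt=6, r=5 — ok
T1 LOAD — after: cnt=6, r=6 — load
T1 CAS — after: cnt=7, r=6 — ok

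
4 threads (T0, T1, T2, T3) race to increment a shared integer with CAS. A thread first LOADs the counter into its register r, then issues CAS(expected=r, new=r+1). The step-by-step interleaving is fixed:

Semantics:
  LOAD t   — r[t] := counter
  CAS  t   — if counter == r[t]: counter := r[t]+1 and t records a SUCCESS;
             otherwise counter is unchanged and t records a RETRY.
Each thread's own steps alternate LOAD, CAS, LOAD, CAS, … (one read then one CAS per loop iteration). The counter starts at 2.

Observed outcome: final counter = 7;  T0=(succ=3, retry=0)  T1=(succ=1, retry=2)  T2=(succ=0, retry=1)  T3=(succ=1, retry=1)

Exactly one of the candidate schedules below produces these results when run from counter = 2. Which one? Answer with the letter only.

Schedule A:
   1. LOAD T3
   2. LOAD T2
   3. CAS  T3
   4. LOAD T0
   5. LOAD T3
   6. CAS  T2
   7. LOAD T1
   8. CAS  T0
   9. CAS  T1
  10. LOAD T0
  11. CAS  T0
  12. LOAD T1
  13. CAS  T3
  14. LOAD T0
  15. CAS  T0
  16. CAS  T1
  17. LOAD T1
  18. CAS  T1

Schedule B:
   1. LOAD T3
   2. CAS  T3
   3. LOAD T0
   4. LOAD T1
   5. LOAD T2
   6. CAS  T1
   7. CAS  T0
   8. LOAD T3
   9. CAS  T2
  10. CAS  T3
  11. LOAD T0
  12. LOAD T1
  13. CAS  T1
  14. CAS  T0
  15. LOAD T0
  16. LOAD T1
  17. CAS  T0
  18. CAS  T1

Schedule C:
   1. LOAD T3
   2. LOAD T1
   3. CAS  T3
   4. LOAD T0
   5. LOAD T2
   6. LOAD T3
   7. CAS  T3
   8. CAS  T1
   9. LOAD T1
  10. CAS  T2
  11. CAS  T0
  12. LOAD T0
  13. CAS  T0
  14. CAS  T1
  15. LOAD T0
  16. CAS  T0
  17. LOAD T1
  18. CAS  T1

A

Tracing schedule A:
T3 LOAD — after: cnt=2, r=2 — load
T2 LOAD — after: cnt=2, r=2 — load
T3 CAS — after: cnt=3, r=2 — ok
T0 LOAD — after: cnt=3, r=3 — load
T3 LOAD — after: cnt=3, r=3 — load
T2 CAS — after: cnt=3, r=2 — retry
T1 LOAD — after: cnt=3, r=3 — load
T0 CAS — after: cnt=4, r=3 — ok
T1 CAS — after: cnt=4, r=3 — retry
T0 LOAD — after: cnt=4, r=4 — load
T0 CAS — after: cnt=5, r=4 — ok
T1 LOAD — after: cnt=5, r=5 — load
T3 CAS — after: cnt=5, r=3 — retry
T0 LOAD — after: cnt=5, r=5 — load
T0 CAS — after: cnt=6, r=5 — ok
T1 CAS — after: cnt=6, r=5 — retry
T1 LOAD — after: cnt=6, r=6 — load
T1 CAS — after: cnt=7, r=6 — ok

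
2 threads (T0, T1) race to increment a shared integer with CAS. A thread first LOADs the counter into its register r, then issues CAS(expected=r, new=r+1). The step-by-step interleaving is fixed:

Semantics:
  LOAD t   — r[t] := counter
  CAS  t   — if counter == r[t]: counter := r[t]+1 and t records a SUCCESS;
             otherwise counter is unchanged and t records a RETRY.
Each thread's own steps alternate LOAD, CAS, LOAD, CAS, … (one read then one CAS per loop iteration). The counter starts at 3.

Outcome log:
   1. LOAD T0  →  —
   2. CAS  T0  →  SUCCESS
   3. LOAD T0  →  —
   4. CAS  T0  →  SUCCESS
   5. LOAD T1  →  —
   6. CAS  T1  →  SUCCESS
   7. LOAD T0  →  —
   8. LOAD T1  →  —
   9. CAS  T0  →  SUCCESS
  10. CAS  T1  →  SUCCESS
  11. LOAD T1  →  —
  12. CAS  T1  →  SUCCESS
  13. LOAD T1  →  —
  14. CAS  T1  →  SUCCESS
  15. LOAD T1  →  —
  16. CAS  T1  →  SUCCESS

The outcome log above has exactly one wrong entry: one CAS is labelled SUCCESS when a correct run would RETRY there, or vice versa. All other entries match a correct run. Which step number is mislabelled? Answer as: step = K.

Correct run:
[1] T0.load  rd  (counter 3, T0.r 3)
[2] T0.cas  hit  (counter 4, T0.r 3)
[3] T0.load  rd  (counter 4, T0.r 4)
[4] T0.cas  hit  (counter 5, T0.r 4)
[5] T1.load  rd  (counter 5, T1.r 5)
[6] T1.cas  hit  (counter 6, T1.r 5)
[7] T0.load  rd  (counter 6, T0.r 6)
[8] T1.load  rd  (counter 6, T1.r 6)
[9] T0.cas  hit  (counter 7, T0.r 6)
[10] T1.cas  miss  (counter 7, T1.r 6)
[11] T1.load  rd  (counter 7, T1.r 7)
[12] T1.cas  hit  (counter 8, T1.r 7)
[13] T1.load  rd  (counter 8, T1.r 8)
[14] T1.cas  hit  (counter 9, T1.r 8)
[15] T1.load  rd  (counter 9, T1.r 9)
[16] T1.cas  hit  (counter 10, T1.r 9)
Flip is step 10.

step = 10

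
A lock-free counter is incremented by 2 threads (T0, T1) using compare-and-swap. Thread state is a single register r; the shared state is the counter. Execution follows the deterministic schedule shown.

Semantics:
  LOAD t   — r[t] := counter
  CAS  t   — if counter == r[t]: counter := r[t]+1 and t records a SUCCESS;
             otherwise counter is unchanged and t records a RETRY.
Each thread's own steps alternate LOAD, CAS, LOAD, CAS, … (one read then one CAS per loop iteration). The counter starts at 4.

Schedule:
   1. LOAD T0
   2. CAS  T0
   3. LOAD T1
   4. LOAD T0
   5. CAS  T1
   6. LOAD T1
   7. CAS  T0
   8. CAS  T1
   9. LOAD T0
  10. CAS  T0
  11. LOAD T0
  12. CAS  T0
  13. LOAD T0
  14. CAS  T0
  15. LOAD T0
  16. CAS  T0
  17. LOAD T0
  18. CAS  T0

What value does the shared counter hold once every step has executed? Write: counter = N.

   1) LOAD T0:  M=4  r_T0=4
   2) CAS  T0:  M=5  r_T0=4 ✓
   3) LOAD T1:  M=5  r_T1=5
   4) LOAD T0:  M=5  r_T0=5
   5) CAS  T1:  M=6  r_T1=5 ✓
   6) LOAD T1:  M=6  r_T1=6
   7) CAS  T0:  M=6  r_T0=5 ✗
   8) CAS  T1:  M=7  r_T1=6 ✓
   9) LOAD T0:  M=7  r_T0=7
  10) CAS  T0:  M=8  r_T0=7 ✓
  11) LOAD T0:  M=8  r_T0=8
  12) CAS  T0:  M=9  r_T0=8 ✓
  13) LOAD T0:  M=9  r_T0=9
  14) CAS  T0:  M=10  r_T0=9 ✓
  15) LOAD T0:  M=10  r_T0=10
  16) CAS  T0:  M=11  r_T0=10 ✓
  17) LOAD T0:  M=11  r_T0=11
  18) CAS  T0:  M=12  r_T0=11 ✓

counter = 12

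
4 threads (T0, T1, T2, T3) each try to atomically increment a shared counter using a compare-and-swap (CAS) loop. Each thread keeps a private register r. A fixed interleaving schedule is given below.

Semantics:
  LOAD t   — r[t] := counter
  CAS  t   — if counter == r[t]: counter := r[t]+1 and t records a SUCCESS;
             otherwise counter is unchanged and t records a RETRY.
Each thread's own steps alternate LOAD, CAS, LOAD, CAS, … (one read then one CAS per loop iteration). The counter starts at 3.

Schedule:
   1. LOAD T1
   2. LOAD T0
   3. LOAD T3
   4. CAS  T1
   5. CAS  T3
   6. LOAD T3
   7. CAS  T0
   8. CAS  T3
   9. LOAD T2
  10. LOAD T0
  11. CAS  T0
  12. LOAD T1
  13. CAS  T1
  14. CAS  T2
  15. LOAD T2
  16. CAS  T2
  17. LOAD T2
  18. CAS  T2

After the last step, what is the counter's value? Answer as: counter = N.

T1 LOAD — after: cnt=3, r=3 — load
T0 LOAD — after: cnt=3, r=3 — load
T3 LOAD — after: cnt=3, r=3 — load
T1 CAS — after: cnt=4, r=3 — ok
T3 CAS — after: cnt=4, r=3 — retry
T3 LOAD — after: cnt=4, r=4 — load
T0 CAS — after: cnt=4, r=3 — retry
T3 CAS — after: cnt=5, r=4 — ok
T2 LOAD — after: cnt=5, r=5 — load
T0 LOAD — after: cnt=5, r=5 — load
T0 CAS — after: cnt=6, r=5 — ok
T1 LOAD — after: cnt=6, r=6 — load
T1 CAS — after: cnt=7, r=6 — ok
T2 CAS — after: cnt=7, r=5 — retry
T2 LOAD — after: cnt=7, r=7 — load
T2 CAS — after: cnt=8, r=7 — ok
T2 LOAD — after: cnt=8, r=8 — load
T2 CAS — after: cnt=9, r=8 — ok

counter = 9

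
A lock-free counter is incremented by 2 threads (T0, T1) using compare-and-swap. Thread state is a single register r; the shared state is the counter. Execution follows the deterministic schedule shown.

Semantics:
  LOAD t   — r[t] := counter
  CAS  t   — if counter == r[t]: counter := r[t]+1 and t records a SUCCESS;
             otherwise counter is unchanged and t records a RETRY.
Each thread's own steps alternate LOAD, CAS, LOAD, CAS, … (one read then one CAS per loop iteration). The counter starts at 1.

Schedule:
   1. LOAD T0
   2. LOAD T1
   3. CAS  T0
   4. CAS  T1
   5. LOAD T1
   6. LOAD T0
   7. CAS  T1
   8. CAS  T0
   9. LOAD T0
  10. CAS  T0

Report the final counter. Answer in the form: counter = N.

counter = 4

step 1: T0 LOAD ⇒ load; ctr=1 reg=1
step 2: T1 LOAD ⇒ load; ctr=1 reg=1
step 3: T0 CAS ⇒ ok; ctr=2 reg=1
step 4: T1 CAS ⇒ retry; ctr=2 reg=1
step 5: T1 LOAD ⇒ load; ctr=2 reg=2
step 6: T0 LOAD ⇒ load; ctr=2 reg=2
step 7: T1 CAS ⇒ ok; ctr=3 reg=2
step 8: T0 CAS ⇒ retry; ctr=3 reg=2
step 9: T0 LOAD ⇒ load; ctr=3 reg=3
step 10: T0 CAS ⇒ ok; ctr=4 reg=3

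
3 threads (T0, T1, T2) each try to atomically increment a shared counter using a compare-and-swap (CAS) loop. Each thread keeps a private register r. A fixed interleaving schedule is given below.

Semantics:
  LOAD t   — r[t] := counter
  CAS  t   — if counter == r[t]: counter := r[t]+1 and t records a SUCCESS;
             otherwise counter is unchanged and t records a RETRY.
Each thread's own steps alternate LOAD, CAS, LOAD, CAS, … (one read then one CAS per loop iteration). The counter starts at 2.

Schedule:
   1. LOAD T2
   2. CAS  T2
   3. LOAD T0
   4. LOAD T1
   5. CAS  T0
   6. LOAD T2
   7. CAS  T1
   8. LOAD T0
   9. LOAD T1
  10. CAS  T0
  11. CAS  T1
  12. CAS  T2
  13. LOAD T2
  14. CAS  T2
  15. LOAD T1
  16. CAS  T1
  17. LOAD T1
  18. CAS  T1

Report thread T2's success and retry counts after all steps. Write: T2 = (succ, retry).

T2 = (2, 1)

   1) LOAD T2:  M=2  r_T2=2
   2) CAS  T2:  M=3  r_T2=2 ✓
   3) LOAD T0:  M=3  r_T0=3
   4) LOAD T1:  M=3  r_T1=3
   5) CAS  T0:  M=4  r_T0=3 ✓
   6) LOAD T2:  M=4  r_T2=4
   7) CAS  T1:  M=4  r_T1=3 ✗
   8) LOAD T0:  M=4  r_T0=4
   9) LOAD T1:  M=4  r_T1=4
  10) CAS  T0:  M=5  r_T0=4 ✓
  11) CAS  T1:  M=5  r_T1=4 ✗
  12) CAS  T2:  M=5  r_T2=4 ✗
  13) LOAD T2:  M=5  r_T2=5
  14) CAS  T2:  M=6  r_T2=5 ✓
  15) LOAD T1:  M=6  r_T1=6
  16) CAS  T1:  M=7  r_T1=6 ✓
  17) LOAD T1:  M=7  r_T1=7
  18) CAS  T1:  M=8  r_T1=7 ✓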